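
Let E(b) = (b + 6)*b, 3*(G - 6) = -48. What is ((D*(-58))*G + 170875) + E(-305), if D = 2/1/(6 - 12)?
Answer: 255110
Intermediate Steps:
G = -10 (G = 6 + (1/3)*(-48) = 6 - 16 = -10)
E(b) = b*(6 + b) (E(b) = (6 + b)*b = b*(6 + b))
D = -12 (D = 2/1/(-6) = 2/(-1/6) = -6*2 = -12)
((D*(-58))*G + 170875) + E(-305) = (-12*(-58)*(-10) + 170875) - 305*(6 - 305) = (696*(-10) + 170875) - 305*(-299) = (-6960 + 170875) + 91195 = 163915 + 91195 = 255110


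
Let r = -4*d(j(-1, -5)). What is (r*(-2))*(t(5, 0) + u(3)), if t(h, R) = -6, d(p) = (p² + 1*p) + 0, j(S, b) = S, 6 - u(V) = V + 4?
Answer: 0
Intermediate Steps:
u(V) = 2 - V (u(V) = 6 - (V + 4) = 6 - (4 + V) = 6 + (-4 - V) = 2 - V)
d(p) = p + p² (d(p) = (p² + p) + 0 = (p + p²) + 0 = p + p²)
r = 0 (r = -(-4)*(1 - 1) = -(-4)*0 = -4*0 = 0)
(r*(-2))*(t(5, 0) + u(3)) = (0*(-2))*(-6 + (2 - 1*3)) = 0*(-6 + (2 - 3)) = 0*(-6 - 1) = 0*(-7) = 0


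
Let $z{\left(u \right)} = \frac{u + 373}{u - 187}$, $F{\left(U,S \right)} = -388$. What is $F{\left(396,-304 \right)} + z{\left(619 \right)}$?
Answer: $- \frac{10414}{27} \approx -385.7$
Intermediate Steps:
$z{\left(u \right)} = \frac{373 + u}{-187 + u}$
$F{\left(396,-304 \right)} + z{\left(619 \right)} = -388 + \frac{373 + 619}{-187 + 619} = -388 + \frac{1}{432} \cdot 992 = -388 + \frac{62}{27} = - \frac{10414}{27}$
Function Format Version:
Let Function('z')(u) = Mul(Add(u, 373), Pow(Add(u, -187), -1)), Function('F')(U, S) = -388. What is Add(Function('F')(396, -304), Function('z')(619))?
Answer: Rational(-10414, 27) ≈ -385.70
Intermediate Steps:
Function('z')(u) = Mul(Pow(Add(-187, u), -1), Add(373, u)) (Function('z')(u) = Mul(Add(373, u), Pow(Add(-187, u), -1)) = Mul(Pow(Add(-187, u), -1), Add(373, u)))
Add(Function('F')(396, -304), Function('z')(619)) = Add(-388, Mul(Pow(Add(-187, 619), -1), Add(373, 619))) = Add(-388, Mul(Pow(432, -1), 992)) = Add(-388, Mul(Rational(1, 432), 992)) = Add(-388, Rational(62, 27)) = Rational(-10414, 27)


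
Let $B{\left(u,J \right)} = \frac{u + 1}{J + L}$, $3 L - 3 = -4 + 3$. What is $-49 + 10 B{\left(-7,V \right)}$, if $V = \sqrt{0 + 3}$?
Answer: $- \frac{767}{23} - \frac{540 \sqrt{3}}{23} \approx -74.013$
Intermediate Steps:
$L = \frac{2}{3}$ ($L = 1 + \frac{-4 + 3}{3} = 1 + \frac{1}{3} \left(-1\right) = 1 - \frac{1}{3} = \frac{2}{3} \approx 0.66667$)
$V = \sqrt{3} \approx 1.732$
$B{\left(u,J \right)} = \frac{1 + u}{\frac{2}{3} + J}$ ($B{\left(u,J \right)} = \frac{u + 1}{J + \frac{2}{3}} = \frac{1 + u}{\frac{2}{3} + J}$)
$-49 + 10 B{\left(-7,V \right)} = -49 + 10 \frac{3 \left(1 - 7\right)}{2 + 3 \sqrt{3}} = -49 + 10 \cdot 3 \frac{1}{2 + 3 \sqrt{3}} \left(-6\right) = -49 + 10 \left(- \frac{18}{2 + 3 \sqrt{3}}\right) = -49 - \frac{180}{2 + 3 \sqrt{3}}$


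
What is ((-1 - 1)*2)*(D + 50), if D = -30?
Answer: -80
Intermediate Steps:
((-1 - 1)*2)*(D + 50) = ((-1 - 1)*2)*(-30 + 50) = -2*2*20 = -4*20 = -80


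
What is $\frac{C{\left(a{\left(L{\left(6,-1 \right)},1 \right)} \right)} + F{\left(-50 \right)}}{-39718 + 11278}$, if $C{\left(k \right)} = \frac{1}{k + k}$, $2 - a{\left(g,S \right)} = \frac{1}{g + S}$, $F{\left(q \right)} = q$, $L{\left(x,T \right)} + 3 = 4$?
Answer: $\frac{149}{85320} \approx 0.0017464$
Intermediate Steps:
$L{\left(x,T \right)} = 1$ ($L{\left(x,T \right)} = -3 + 4 = 1$)
$a{\left(g,S \right)} = 2 - \frac{1}{S + g}$ ($a{\left(g,S \right)} = 2 - \frac{1}{g + S} = 2 - \frac{1}{S + g}$)
$C{\left(k \right)} = \frac{1}{2 k}$
$\frac{C{\left(a{\left(L{\left(6,-1 \right)},1 \right)} \right)} + F{\left(-50 \right)}}{-39718 + 11278} = \frac{\frac{1}{2 \frac{-1 + 2 \cdot 1 + 2 \cdot 1}{1 + 1}} - 50}{-39718 + 11278} = \frac{\frac{1}{2 \frac{-1 + 2 + 2}{2}} - 50}{-28440} = \left(\frac{1}{2 \cdot \frac{1}{2} \cdot 3} - 50\right) \left(- \frac{1}{28440}\right) = \left(\frac{1}{2 \cdot \frac{3}{2}} - 50\right) \left(- \frac{1}{28440}\right) = \left(\frac{1}{2} \cdot \frac{2}{3} - 50\right) \left(- \frac{1}{28440}\right) = \left(\frac{1}{3} - 50\right) \left(- \frac{1}{28440}\right) = \left(- \frac{149}{3}\right) \left(- \frac{1}{28440}\right) = \frac{149}{85320}$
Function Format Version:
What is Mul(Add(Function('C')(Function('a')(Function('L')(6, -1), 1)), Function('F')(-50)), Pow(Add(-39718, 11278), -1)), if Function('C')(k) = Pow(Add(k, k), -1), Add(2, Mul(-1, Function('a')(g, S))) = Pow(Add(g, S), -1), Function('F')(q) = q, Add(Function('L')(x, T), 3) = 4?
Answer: Rational(149, 85320) ≈ 0.0017464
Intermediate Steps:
Function('L')(x, T) = 1 (Function('L')(x, T) = Add(-3, 4) = 1)
Function('a')(g, S) = Add(2, Mul(-1, Pow(Add(S, g), -1))) (Function('a')(g, S) = Add(2, Mul(-1, Pow(Add(g, S), -1))) = Add(2, Mul(-1, Pow(Add(S, g), -1))))
Function('C')(k) = Mul(Rational(1, 2), Pow(k, -1)) (Function('C')(k) = Pow(Mul(2, k), -1) = Mul(Rational(1, 2), Pow(k, -1)))
Mul(Add(Function('C')(Function('a')(Function('L')(6, -1), 1)), Function('F')(-50)), Pow(Add(-39718, 11278), -1)) = Mul(Add(Mul(Rational(1, 2), Pow(Mul(Pow(Add(1, 1), -1), Add(-1, Mul(2, 1), Mul(2, 1))), -1)), -50), Pow(Add(-39718, 11278), -1)) = Mul(Add(Mul(Rational(1, 2), Pow(Mul(Pow(2, -1), Add(-1, 2, 2)), -1)), -50), Pow(-28440, -1)) = Mul(Add(Mul(Rational(1, 2), Pow(Mul(Rational(1, 2), 3), -1)), -50), Rational(-1, 28440)) = Mul(Add(Mul(Rational(1, 2), Pow(Rational(3, 2), -1)), -50), Rational(-1, 28440)) = Mul(Add(Mul(Rational(1, 2), Rational(2, 3)), -50), Rational(-1, 28440)) = Mul(Add(Rational(1, 3), -50), Rational(-1, 28440)) = Mul(Rational(-149, 3), Rational(-1, 28440)) = Rational(149, 85320)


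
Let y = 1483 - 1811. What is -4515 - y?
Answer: -4187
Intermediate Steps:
y = -328
-4515 - y = -4515 - 1*(-328) = -4515 + 328 = -4187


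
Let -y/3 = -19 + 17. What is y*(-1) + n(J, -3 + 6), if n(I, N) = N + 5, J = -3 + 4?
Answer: 2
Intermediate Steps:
J = 1
n(I, N) = 5 + N
y = 6 (y = -3*(-19 + 17) = -3*(-2) = 6)
y*(-1) + n(J, -3 + 6) = 6*(-1) + (5 + (-3 + 6)) = -6 + (5 + 3) = -6 + 8 = 2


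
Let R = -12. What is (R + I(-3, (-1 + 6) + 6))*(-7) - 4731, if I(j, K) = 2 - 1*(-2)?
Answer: -4675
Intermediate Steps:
I(j, K) = 4 (I(j, K) = 2 + 2 = 4)
(R + I(-3, (-1 + 6) + 6))*(-7) - 4731 = (-12 + 4)*(-7) - 4731 = -8*(-7) - 4731 = 56 - 4731 = -4675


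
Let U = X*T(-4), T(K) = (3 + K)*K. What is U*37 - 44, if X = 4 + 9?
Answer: 1880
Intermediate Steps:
T(K) = K*(3 + K)
X = 13
U = 52 (U = 13*(-4*(3 - 4)) = 13*(-4*(-1)) = 13*4 = 52)
U*37 - 44 = 52*37 - 44 = 1924 - 44 = 1880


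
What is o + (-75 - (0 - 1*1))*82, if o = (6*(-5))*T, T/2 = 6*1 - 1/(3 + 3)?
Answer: -6418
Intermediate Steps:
T = 35/3 (T = 2*(6*1 - 1/(3 + 3)) = 2*(6 - 1/6) = 2*(35/6) = 35/3 ≈ 11.667)
o = -350 (o = (6*(-5))*(35/3) = -30*35/3 = -350)
o + (-75 - (0 - 1*1))*82 = -350 + (-75 - (0 - 1*1))*82 = -350 + (-75 - (0 - 1))*82 = -350 + (-75 - 1*(-1))*82 = -350 + (-75 + 1)*82 = -350 - 74*82 = -350 - 6068 = -6418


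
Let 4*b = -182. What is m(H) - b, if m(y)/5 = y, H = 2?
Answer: 111/2 ≈ 55.500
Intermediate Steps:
b = -91/2 (b = (¼)*(-182) = -91/2 ≈ -45.500)
m(y) = 5*y
m(H) - b = 5*2 - 1*(-91/2) = 10 + 91/2 = 111/2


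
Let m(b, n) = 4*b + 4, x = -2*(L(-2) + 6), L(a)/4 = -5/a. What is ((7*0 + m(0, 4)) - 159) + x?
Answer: -187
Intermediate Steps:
L(a) = -20/a (L(a) = 4*(-5/a) = -20/a)
x = -32 (x = -2*(-20/(-2) + 6) = -2*(-20*(-½) + 6) = -2*(10 + 6) = -2*16 = -32)
m(b, n) = 4 + 4*b
((7*0 + m(0, 4)) - 159) + x = ((7*0 + (4 + 4*0)) - 159) - 32 = ((0 + (4 + 0)) - 159) - 32 = ((0 + 4) - 159) - 32 = (4 - 159) - 32 = -155 - 32 = -187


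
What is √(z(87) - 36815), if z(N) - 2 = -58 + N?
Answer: 44*I*√19 ≈ 191.79*I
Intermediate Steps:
z(N) = -56 + N (z(N) = 2 + (-58 + N) = -56 + N)
√(z(87) - 36815) = √((-56 + 87) - 36815) = √(31 - 36815) = √(-36784) = 44*I*√19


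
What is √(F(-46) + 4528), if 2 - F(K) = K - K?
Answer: √4530 ≈ 67.305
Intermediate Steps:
F(K) = 2 (F(K) = 2 - (K - K) = 2 - 1*0 = 2 + 0 = 2)
√(F(-46) + 4528) = √(2 + 4528) = √4530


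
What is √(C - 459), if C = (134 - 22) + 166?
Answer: I*√181 ≈ 13.454*I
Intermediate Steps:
C = 278 (C = 112 + 166 = 278)
√(C - 459) = √(278 - 459) = √(-181) = I*√181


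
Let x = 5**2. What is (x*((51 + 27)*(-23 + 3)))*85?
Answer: -3315000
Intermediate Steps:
x = 25
(x*((51 + 27)*(-23 + 3)))*85 = (25*((51 + 27)*(-23 + 3)))*85 = (25*(78*(-20)))*85 = (25*(-1560))*85 = -39000*85 = -3315000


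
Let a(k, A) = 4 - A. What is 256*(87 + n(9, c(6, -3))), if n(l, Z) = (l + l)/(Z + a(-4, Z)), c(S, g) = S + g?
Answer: 23424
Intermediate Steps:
n(l, Z) = l/2 (n(l, Z) = (l + l)/(Z + (4 - Z)) = (2*l)/4 = (2*l)*(¼) = l/2)
256*(87 + n(9, c(6, -3))) = 256*(87 + (½)*9) = 256*(87 + 9/2) = 256*(183/2) = 23424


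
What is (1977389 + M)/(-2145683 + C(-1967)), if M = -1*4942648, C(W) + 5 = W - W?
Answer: 2965259/2145688 ≈ 1.3820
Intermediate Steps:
C(W) = -5 (C(W) = -5 + (W - W) = -5 + 0 = -5)
M = -4942648
(1977389 + M)/(-2145683 + C(-1967)) = (1977389 - 4942648)/(-2145683 - 5) = -2965259/(-2145688) = -2965259*(-1/2145688) = 2965259/2145688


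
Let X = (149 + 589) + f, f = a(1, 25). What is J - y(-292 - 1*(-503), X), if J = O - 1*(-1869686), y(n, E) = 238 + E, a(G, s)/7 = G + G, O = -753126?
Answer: 1115570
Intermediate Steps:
a(G, s) = 14*G (a(G, s) = 7*(G + G) = 7*(2*G) = 14*G)
f = 14 (f = 14*1 = 14)
X = 752 (X = (149 + 589) + 14 = 738 + 14 = 752)
J = 1116560 (J = -753126 - 1*(-1869686) = -753126 + 1869686 = 1116560)
J - y(-292 - 1*(-503), X) = 1116560 - (238 + 752) = 1116560 - 1*990 = 1116560 - 990 = 1115570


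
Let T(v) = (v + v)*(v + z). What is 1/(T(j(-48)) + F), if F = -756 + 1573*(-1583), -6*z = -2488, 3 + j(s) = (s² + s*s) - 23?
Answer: 3/129895915 ≈ 2.3095e-8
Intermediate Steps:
j(s) = -26 + 2*s² (j(s) = -3 + ((s² + s*s) - 23) = -3 + ((s² + s²) - 23) = -3 + (2*s² - 23) = -3 + (-23 + 2*s²) = -26 + 2*s²)
z = 1244/3 (z = -⅙*(-2488) = 1244/3 ≈ 414.67)
T(v) = 2*v*(1244/3 + v) (T(v) = (v + v)*(v + 1244/3) = (2*v)*(1244/3 + v) = 2*v*(1244/3 + v))
F = -2490815 (F = -756 - 2490059 = -2490815)
1/(T(j(-48)) + F) = 1/(2*(-26 + 2*(-48)²)*(1244 + 3*(-26 + 2*(-48)²))/3 - 2490815) = 1/(2*(-26 + 2*2304)*(1244 + 3*(-26 + 2*2304))/3 - 2490815) = 1/(2*(-26 + 4608)*(1244 + 3*(-26 + 4608))/3 - 2490815) = 1/((⅔)*4582*(1244 + 3*4582) - 2490815) = 1/((⅔)*4582*(1244 + 13746) - 2490815) = 1/((⅔)*4582*14990 - 2490815) = 1/(137368360/3 - 2490815) = 1/(129895915/3) = 3/129895915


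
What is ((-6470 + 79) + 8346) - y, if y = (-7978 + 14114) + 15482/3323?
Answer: -13908945/3323 ≈ -4185.7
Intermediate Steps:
y = 20405410/3323 (y = 6136 + 15482*(1/3323) = 6136 + 15482/3323 = 20405410/3323 ≈ 6140.7)
((-6470 + 79) + 8346) - y = ((-6470 + 79) + 8346) - 1*20405410/3323 = (-6391 + 8346) - 20405410/3323 = 1955 - 20405410/3323 = -13908945/3323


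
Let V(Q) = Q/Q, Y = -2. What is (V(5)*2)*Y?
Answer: -4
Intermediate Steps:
V(Q) = 1
(V(5)*2)*Y = (1*2)*(-2) = 2*(-2) = -4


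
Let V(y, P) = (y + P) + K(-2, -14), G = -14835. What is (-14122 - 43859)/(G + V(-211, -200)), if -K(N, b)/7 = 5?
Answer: 8283/2183 ≈ 3.7943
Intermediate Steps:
K(N, b) = -35 (K(N, b) = -7*5 = -35)
V(y, P) = -35 + P + y (V(y, P) = (y + P) - 35 = (P + y) - 35 = -35 + P + y)
(-14122 - 43859)/(G + V(-211, -200)) = (-14122 - 43859)/(-14835 + (-35 - 200 - 211)) = -57981/(-14835 - 446) = -57981/(-15281) = -57981*(-1/15281) = 8283/2183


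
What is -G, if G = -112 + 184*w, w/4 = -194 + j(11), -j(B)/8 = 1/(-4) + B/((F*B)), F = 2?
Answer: 144368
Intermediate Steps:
j(B) = -2 (j(B) = -8*(1/(-4) + B/((2*B))) = -8*(1*(-1/4) + B*(1/(2*B))) = -8*(-1/4 + 1/2) = -8*1/4 = -2)
w = -784 (w = 4*(-194 - 2) = 4*(-196) = -784)
G = -144368 (G = -112 + 184*(-784) = -112 - 144256 = -144368)
-G = -1*(-144368) = 144368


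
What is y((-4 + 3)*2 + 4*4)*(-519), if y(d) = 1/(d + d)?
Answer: -519/28 ≈ -18.536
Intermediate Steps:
y(d) = 1/(2*d)
y((-4 + 3)*2 + 4*4)*(-519) = (1/(2*((-4 + 3)*2 + 4*4)))*(-519) = (1/(2*(-1*2 + 16)))*(-519) = (1/(2*(-2 + 16)))*(-519) = ((1/2)/14)*(-519) = ((1/2)*(1/14))*(-519) = (1/28)*(-519) = -519/28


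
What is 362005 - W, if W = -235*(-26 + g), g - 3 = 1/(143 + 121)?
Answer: 94142635/264 ≈ 3.5660e+5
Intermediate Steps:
g = 793/264 (g = 3 + 1/(143 + 121) = 3 + 1/264 = 793/264 ≈ 3.0038)
W = 1426685/264 (W = -235*(-26 + 793/264) = -235*(-6071/264) = 1426685/264 ≈ 5404.1)
362005 - W = 362005 - 1*1426685/264 = 362005 - 1426685/264 = 94142635/264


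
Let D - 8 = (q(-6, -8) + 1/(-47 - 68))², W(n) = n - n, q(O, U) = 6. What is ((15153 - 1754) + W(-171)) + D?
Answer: 177782296/13225 ≈ 13443.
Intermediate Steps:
W(n) = 0
D = 580521/13225 (D = 8 + (6 + 1/(-47 - 68))² = 8 + (6 + 1/(-115))² = 8 + (6 - 1/115)² = 8 + (689/115)² = 8 + 474721/13225 = 580521/13225 ≈ 43.896)
((15153 - 1754) + W(-171)) + D = ((15153 - 1754) + 0) + 580521/13225 = (13399 + 0) + 580521/13225 = 13399 + 580521/13225 = 177782296/13225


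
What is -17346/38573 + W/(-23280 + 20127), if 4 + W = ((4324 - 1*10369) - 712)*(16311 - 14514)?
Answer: 468311518871/121620669 ≈ 3850.6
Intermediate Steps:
W = -12142333 (W = -4 + ((4324 - 1*10369) - 712)*(16311 - 14514) = -4 + ((4324 - 10369) - 712)*1797 = -4 + (-6045 - 712)*1797 = -4 - 6757*1797 = -4 - 12142329 = -12142333)
-17346/38573 + W/(-23280 + 20127) = -17346/38573 - 12142333/(-23280 + 20127) = -17346*1/38573 - 12142333/(-3153) = -17346/38573 - 12142333*(-1/3153) = -17346/38573 + 12142333/3153 = 468311518871/121620669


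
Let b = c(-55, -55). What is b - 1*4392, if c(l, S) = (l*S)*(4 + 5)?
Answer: 22833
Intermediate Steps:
c(l, S) = 9*S*l (c(l, S) = (S*l)*9 = 9*S*l)
b = 27225 (b = 9*(-55)*(-55) = 27225)
b - 1*4392 = 27225 - 1*4392 = 27225 - 4392 = 22833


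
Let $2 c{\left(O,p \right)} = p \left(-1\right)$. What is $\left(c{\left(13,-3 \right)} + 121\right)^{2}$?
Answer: $\frac{60025}{4} \approx 15006.0$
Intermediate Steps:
$c{\left(O,p \right)} = - \frac{p}{2}$ ($c{\left(O,p \right)} = \frac{p \left(-1\right)}{2} = \frac{\left(-1\right) p}{2} = - \frac{p}{2}$)
$\left(c{\left(13,-3 \right)} + 121\right)^{2} = \left(\left(- \frac{1}{2}\right) \left(-3\right) + 121\right)^{2} = \left(\frac{3}{2} + 121\right)^{2} = \left(\frac{245}{2}\right)^{2} = \frac{60025}{4}$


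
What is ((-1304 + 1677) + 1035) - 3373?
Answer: -1965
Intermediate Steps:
((-1304 + 1677) + 1035) - 3373 = (373 + 1035) - 3373 = 1408 - 3373 = -1965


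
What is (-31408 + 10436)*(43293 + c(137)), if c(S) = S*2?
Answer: -913687124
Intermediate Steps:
c(S) = 2*S
(-31408 + 10436)*(43293 + c(137)) = (-31408 + 10436)*(43293 + 2*137) = -20972*(43293 + 274) = -20972*43567 = -913687124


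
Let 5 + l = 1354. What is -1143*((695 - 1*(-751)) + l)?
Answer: -3194685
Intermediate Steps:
l = 1349 (l = -5 + 1354 = 1349)
-1143*((695 - 1*(-751)) + l) = -1143*((695 - 1*(-751)) + 1349) = -1143*((695 + 751) + 1349) = -1143*(1446 + 1349) = -1143*2795 = -3194685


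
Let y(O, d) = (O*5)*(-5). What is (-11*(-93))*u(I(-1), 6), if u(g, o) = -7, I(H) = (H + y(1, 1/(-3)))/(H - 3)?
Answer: -7161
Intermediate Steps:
y(O, d) = -25*O (y(O, d) = (5*O)*(-5) = -25*O)
I(H) = (-25 + H)/(-3 + H) (I(H) = (H - 25*1)/(H - 3) = (H - 25)/(-3 + H) = (-25 + H)/(-3 + H))
(-11*(-93))*u(I(-1), 6) = -11*(-93)*(-7) = 1023*(-7) = -7161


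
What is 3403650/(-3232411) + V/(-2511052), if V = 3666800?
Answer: -5099836698650/2029188026593 ≈ -2.5132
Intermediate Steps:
3403650/(-3232411) + V/(-2511052) = 3403650/(-3232411) + 3666800/(-2511052) = 3403650*(-1/3232411) + 3666800*(-1/2511052) = -3403650/3232411 - 916700/627763 = -5099836698650/2029188026593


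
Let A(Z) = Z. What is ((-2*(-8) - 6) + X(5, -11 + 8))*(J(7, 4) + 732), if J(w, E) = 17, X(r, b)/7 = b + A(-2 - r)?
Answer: -44940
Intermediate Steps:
X(r, b) = -14 - 7*r + 7*b (X(r, b) = 7*(b + (-2 - r)) = 7*(-2 + b - r) = -14 - 7*r + 7*b)
((-2*(-8) - 6) + X(5, -11 + 8))*(J(7, 4) + 732) = ((-2*(-8) - 6) + (-14 - 7*5 + 7*(-11 + 8)))*(17 + 732) = ((16 - 6) + (-14 - 35 + 7*(-3)))*749 = (10 + (-14 - 35 - 21))*749 = (10 - 70)*749 = -60*749 = -44940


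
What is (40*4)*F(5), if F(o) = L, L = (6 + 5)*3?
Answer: 5280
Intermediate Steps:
L = 33 (L = 11*3 = 33)
F(o) = 33
(40*4)*F(5) = (40*4)*33 = 160*33 = 5280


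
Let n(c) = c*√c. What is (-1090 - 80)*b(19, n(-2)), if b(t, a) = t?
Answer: -22230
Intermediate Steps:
n(c) = c^(3/2)
(-1090 - 80)*b(19, n(-2)) = (-1090 - 80)*19 = -1170*19 = -22230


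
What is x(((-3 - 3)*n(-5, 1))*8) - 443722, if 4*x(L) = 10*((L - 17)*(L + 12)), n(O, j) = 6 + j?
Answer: -157792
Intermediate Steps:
x(L) = 5*(-17 + L)*(12 + L)/2 (x(L) = (10*((L - 17)*(L + 12)))/4 = (10*((-17 + L)*(12 + L)))/4 = (10*(-17 + L)*(12 + L))/4 = 5*(-17 + L)*(12 + L)/2)
x(((-3 - 3)*n(-5, 1))*8) - 443722 = (-510 - 25*(-3 - 3)*(6 + 1)*8/2 + 5*(((-3 - 3)*(6 + 1))*8)²/2) - 443722 = (-510 - 25*(-6*7)*8/2 + 5*(-6*7*8)²/2) - 443722 = (-510 - (-525)*8 + 5*(-42*8)²/2) - 443722 = (-510 - 25/2*(-336) + (5/2)*(-336)²) - 443722 = (-510 + 4200 + (5/2)*112896) - 443722 = (-510 + 4200 + 282240) - 443722 = 285930 - 443722 = -157792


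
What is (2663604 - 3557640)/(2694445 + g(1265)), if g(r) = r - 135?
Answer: -298012/898525 ≈ -0.33167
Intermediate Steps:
g(r) = -135 + r
(2663604 - 3557640)/(2694445 + g(1265)) = (2663604 - 3557640)/(2694445 + (-135 + 1265)) = -894036/(2694445 + 1130) = -894036/2695575 = -894036*1/2695575 = -298012/898525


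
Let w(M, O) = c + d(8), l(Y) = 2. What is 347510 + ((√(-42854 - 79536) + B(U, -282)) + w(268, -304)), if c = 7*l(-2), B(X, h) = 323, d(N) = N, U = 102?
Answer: 347855 + I*√122390 ≈ 3.4786e+5 + 349.84*I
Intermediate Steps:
c = 14 (c = 7*2 = 14)
w(M, O) = 22 (w(M, O) = 14 + 8 = 22)
347510 + ((√(-42854 - 79536) + B(U, -282)) + w(268, -304)) = 347510 + ((√(-42854 - 79536) + 323) + 22) = 347510 + ((√(-122390) + 323) + 22) = 347510 + ((I*√122390 + 323) + 22) = 347510 + ((323 + I*√122390) + 22) = 347510 + (345 + I*√122390) = 347855 + I*√122390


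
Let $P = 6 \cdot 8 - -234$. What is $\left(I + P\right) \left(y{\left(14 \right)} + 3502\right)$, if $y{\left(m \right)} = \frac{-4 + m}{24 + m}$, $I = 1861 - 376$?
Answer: $6188499$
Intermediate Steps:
$I = 1485$ ($I = 1861 - 376 = 1485$)
$y{\left(m \right)} = \frac{-4 + m}{24 + m}$
$P = 282$ ($P = 48 + 234 = 282$)
$\left(I + P\right) \left(y{\left(14 \right)} + 3502\right) = \left(1485 + 282\right) \left(\frac{-4 + 14}{24 + 14} + 3502\right) = 1767 \left(\frac{1}{38} \cdot 10 + 3502\right) = 1767 \left(\frac{5}{19} + 3502\right) = 1767 \cdot \frac{66543}{19} = 6188499$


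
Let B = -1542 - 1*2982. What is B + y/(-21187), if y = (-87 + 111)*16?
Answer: -95850372/21187 ≈ -4524.0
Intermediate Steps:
y = 384 (y = 24*16 = 384)
B = -4524 (B = -1542 - 2982 = -4524)
B + y/(-21187) = -4524 + 384/(-21187) = -4524 + 384*(-1/21187) = -4524 - 384/21187 = -95850372/21187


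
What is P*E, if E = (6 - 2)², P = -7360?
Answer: -117760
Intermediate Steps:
E = 16 (E = 4² = 16)
P*E = -7360*16 = -117760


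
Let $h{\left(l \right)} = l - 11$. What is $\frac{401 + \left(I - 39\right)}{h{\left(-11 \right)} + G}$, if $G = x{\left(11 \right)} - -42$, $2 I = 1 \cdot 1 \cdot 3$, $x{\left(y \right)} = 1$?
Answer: $\frac{727}{42} \approx 17.31$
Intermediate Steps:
$h{\left(l \right)} = -11 + l$ ($h{\left(l \right)} = l - 11 = -11 + l$)
$I = \frac{3}{2}$ ($I = \frac{1 \cdot 1 \cdot 3}{2} = \frac{1 \cdot 3}{2} = \frac{1}{2} \cdot 3 = \frac{3}{2} \approx 1.5$)
$G = 43$ ($G = 1 - -42 = 1 + 42 = 43$)
$\frac{401 + \left(I - 39\right)}{h{\left(-11 \right)} + G} = \frac{401 + \left(\frac{3}{2} - 39\right)}{\left(-11 - 11\right) + 43} = \frac{401 + \left(\frac{3}{2} - 39\right)}{-22 + 43} = \frac{401 - \frac{75}{2}}{21} = \frac{727}{2} \cdot \frac{1}{21} = \frac{727}{42}$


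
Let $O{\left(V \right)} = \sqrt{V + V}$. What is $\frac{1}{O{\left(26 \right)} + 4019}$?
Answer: $\frac{4019}{16152309} - \frac{2 \sqrt{13}}{16152309} \approx 0.00024837$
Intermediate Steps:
$O{\left(V \right)} = \sqrt{2} \sqrt{V}$ ($O{\left(V \right)} = \sqrt{2 V} = \sqrt{2} \sqrt{V}$)
$\frac{1}{O{\left(26 \right)} + 4019} = \frac{1}{\sqrt{2} \sqrt{26} + 4019} = \frac{1}{2 \sqrt{13} + 4019} = \frac{1}{4019 + 2 \sqrt{13}}$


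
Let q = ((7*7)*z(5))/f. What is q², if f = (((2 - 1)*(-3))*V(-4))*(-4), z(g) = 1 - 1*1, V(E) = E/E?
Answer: 0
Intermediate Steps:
V(E) = 1
z(g) = 0 (z(g) = 1 - 1 = 0)
f = 12 (f = (((2 - 1)*(-3))*1)*(-4) = ((1*(-3))*1)*(-4) = -3*1*(-4) = -3*(-4) = 12)
q = 0 (q = ((7*7)*0)/12 = (49*0)*(1/12) = 0*(1/12) = 0)
q² = 0² = 0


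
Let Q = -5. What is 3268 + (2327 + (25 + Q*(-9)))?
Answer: 5665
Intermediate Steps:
3268 + (2327 + (25 + Q*(-9))) = 3268 + (2327 + (25 - 5*(-9))) = 3268 + (2327 + (25 + 45)) = 3268 + (2327 + 70) = 3268 + 2397 = 5665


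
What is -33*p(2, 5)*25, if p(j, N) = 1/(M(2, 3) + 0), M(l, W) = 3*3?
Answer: -275/3 ≈ -91.667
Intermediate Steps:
M(l, W) = 9
p(j, N) = ⅑ (p(j, N) = 1/(9 + 0) = 1/9 = ⅑)
-33*p(2, 5)*25 = -33*⅑*25 = -11/3*25 = -275/3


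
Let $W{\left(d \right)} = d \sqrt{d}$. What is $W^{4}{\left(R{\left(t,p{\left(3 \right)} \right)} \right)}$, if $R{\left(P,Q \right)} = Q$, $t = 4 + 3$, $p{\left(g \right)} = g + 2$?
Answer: $15625$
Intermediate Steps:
$p{\left(g \right)} = 2 + g$
$t = 7$
$W{\left(d \right)} = d^{\frac{3}{2}}$
$W^{4}{\left(R{\left(t,p{\left(3 \right)} \right)} \right)} = \left(\left(2 + 3\right)^{\frac{3}{2}}\right)^{4} = \left(5^{\frac{3}{2}}\right)^{4} = \left(5 \sqrt{5}\right)^{4} = 15625$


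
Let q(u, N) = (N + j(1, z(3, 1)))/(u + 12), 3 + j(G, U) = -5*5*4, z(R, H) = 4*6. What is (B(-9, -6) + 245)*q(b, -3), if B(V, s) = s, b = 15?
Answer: -25334/27 ≈ -938.30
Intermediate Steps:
z(R, H) = 24
j(G, U) = -103 (j(G, U) = -3 - 5*5*4 = -3 - 25*4 = -3 - 100 = -103)
q(u, N) = (-103 + N)/(12 + u) (q(u, N) = (N - 103)/(u + 12) = (-103 + N)/(12 + u))
(B(-9, -6) + 245)*q(b, -3) = (-6 + 245)*((-103 - 3)/(12 + 15)) = 239*(-106/27) = -25334/27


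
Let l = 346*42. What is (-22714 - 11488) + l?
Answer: -19670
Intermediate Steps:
l = 14532
(-22714 - 11488) + l = (-22714 - 11488) + 14532 = -34202 + 14532 = -19670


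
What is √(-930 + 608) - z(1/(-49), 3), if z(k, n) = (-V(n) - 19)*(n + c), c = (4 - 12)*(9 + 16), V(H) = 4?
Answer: -4531 + I*√322 ≈ -4531.0 + 17.944*I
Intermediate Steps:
c = -200 (c = -8*25 = -200)
z(k, n) = 4600 - 23*n (z(k, n) = (-1*4 - 19)*(n - 200) = (-4 - 19)*(-200 + n) = -23*(-200 + n) = 4600 - 23*n)
√(-930 + 608) - z(1/(-49), 3) = √(-930 + 608) - (4600 - 23*3) = √(-322) - (4600 - 69) = I*√322 - 1*4531 = I*√322 - 4531 = -4531 + I*√322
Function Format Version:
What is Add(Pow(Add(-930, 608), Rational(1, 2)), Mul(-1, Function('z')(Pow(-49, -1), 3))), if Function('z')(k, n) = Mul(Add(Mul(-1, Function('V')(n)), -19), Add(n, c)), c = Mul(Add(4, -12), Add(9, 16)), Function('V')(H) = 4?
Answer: Add(-4531, Mul(I, Pow(322, Rational(1, 2)))) ≈ Add(-4531.0, Mul(17.944, I))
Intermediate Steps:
c = -200 (c = Mul(-8, 25) = -200)
Function('z')(k, n) = Add(4600, Mul(-23, n)) (Function('z')(k, n) = Mul(Add(Mul(-1, 4), -19), Add(n, -200)) = Mul(Add(-4, -19), Add(-200, n)) = Mul(-23, Add(-200, n)) = Add(4600, Mul(-23, n)))
Add(Pow(Add(-930, 608), Rational(1, 2)), Mul(-1, Function('z')(Pow(-49, -1), 3))) = Add(Pow(Add(-930, 608), Rational(1, 2)), Mul(-1, Add(4600, Mul(-23, 3)))) = Add(Pow(-322, Rational(1, 2)), Mul(-1, Add(4600, -69))) = Add(Mul(I, Pow(322, Rational(1, 2))), Mul(-1, 4531)) = Add(Mul(I, Pow(322, Rational(1, 2))), -4531) = Add(-4531, Mul(I, Pow(322, Rational(1, 2))))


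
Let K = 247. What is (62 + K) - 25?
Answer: 284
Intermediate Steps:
(62 + K) - 25 = (62 + 247) - 25 = 309 - 25 = 284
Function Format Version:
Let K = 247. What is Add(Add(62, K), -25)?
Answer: 284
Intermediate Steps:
Add(Add(62, K), -25) = Add(Add(62, 247), -25) = Add(309, -25) = 284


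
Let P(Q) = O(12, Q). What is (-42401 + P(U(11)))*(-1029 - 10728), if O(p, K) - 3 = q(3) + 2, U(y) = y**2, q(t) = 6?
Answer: 498379230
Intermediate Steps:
O(p, K) = 11 (O(p, K) = 3 + (6 + 2) = 3 + 8 = 11)
P(Q) = 11
(-42401 + P(U(11)))*(-1029 - 10728) = (-42401 + 11)*(-1029 - 10728) = -42390*(-11757) = 498379230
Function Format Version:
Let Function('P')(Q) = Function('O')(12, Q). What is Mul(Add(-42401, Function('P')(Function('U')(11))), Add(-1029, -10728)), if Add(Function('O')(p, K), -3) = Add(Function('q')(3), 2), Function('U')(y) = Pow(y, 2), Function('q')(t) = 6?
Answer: 498379230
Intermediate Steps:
Function('O')(p, K) = 11 (Function('O')(p, K) = Add(3, Add(6, 2)) = Add(3, 8) = 11)
Function('P')(Q) = 11
Mul(Add(-42401, Function('P')(Function('U')(11))), Add(-1029, -10728)) = Mul(Add(-42401, 11), Add(-1029, -10728)) = Mul(-42390, -11757) = 498379230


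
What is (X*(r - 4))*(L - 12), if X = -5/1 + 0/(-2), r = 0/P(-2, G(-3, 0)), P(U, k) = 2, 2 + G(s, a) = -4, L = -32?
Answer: -880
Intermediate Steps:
G(s, a) = -6 (G(s, a) = -2 - 4 = -6)
r = 0 (r = 0/2 = 0*(½) = 0)
X = -5 (X = -5*1 + 0*(-½) = -5 + 0 = -5)
(X*(r - 4))*(L - 12) = (-5*(0 - 4))*(-32 - 12) = -5*(-4)*(-44) = 20*(-44) = -880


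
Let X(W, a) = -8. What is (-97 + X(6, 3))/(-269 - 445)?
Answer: 5/34 ≈ 0.14706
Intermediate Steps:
(-97 + X(6, 3))/(-269 - 445) = (-97 - 8)/(-269 - 445) = -105/(-714) = -105*(-1/714) = 5/34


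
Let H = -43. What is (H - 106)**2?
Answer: 22201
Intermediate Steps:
(H - 106)**2 = (-43 - 106)**2 = (-149)**2 = 22201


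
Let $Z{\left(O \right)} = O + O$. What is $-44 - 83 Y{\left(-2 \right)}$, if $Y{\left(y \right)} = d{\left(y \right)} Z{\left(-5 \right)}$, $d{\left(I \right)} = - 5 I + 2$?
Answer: $9916$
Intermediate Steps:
$Z{\left(O \right)} = 2 O$
$d{\left(I \right)} = 2 - 5 I$
$Y{\left(y \right)} = -20 + 50 y$ ($Y{\left(y \right)} = \left(2 - 5 y\right) 2 \left(-5\right) = \left(2 - 5 y\right) \left(-10\right) = -20 + 50 y$)
$-44 - 83 Y{\left(-2 \right)} = -44 - 83 \left(-20 + 50 \left(-2\right)\right) = -44 - 83 \left(-20 - 100\right) = -44 - -9960 = -44 + 9960 = 9916$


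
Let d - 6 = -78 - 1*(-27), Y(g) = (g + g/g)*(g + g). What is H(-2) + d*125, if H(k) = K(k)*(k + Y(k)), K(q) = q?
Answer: -5629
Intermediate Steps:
Y(g) = 2*g*(1 + g) (Y(g) = (g + 1)*(2*g) = (1 + g)*(2*g) = 2*g*(1 + g))
H(k) = k*(k + 2*k*(1 + k))
d = -45 (d = 6 + (-78 - 1*(-27)) = 6 + (-78 + 27) = 6 - 51 = -45)
H(-2) + d*125 = (-2)**2*(3 + 2*(-2)) - 45*125 = 4*(3 - 4) - 5625 = 4*(-1) - 5625 = -4 - 5625 = -5629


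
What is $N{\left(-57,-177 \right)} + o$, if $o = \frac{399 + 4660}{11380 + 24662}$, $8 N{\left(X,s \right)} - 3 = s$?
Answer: $- \frac{1557709}{72084} \approx -21.61$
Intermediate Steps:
$N{\left(X,s \right)} = \frac{3}{8} + \frac{s}{8}$
$o = \frac{5059}{36042} \approx 0.14036$
$N{\left(-57,-177 \right)} + o = \left(\frac{3}{8} + \frac{1}{8} \left(-177\right)\right) + \frac{5059}{36042} = \left(\frac{3}{8} - \frac{177}{8}\right) + \frac{5059}{36042} = - \frac{87}{4} + \frac{5059}{36042} = - \frac{1557709}{72084}$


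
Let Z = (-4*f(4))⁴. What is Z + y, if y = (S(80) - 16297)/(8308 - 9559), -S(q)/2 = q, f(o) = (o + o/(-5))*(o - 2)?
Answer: 335823041081/781875 ≈ 4.2951e+5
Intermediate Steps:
f(o) = 4*o*(-2 + o)/5 (f(o) = (o + o*(-⅕))*(-2 + o) = (o - o/5)*(-2 + o) = (4*o/5)*(-2 + o) = 4*o*(-2 + o)/5)
S(q) = -2*q
y = 16457/1251 (y = (-2*80 - 16297)/(8308 - 9559) = (-160 - 16297)/(-1251) = -16457*(-1/1251) = 16457/1251 ≈ 13.155)
Z = 268435456/625 (Z = (-16*4*(-2 + 4)/5)⁴ = (-16*4*2/5)⁴ = (-4*32/5)⁴ = (-128/5)⁴ = 268435456/625 ≈ 4.2950e+5)
Z + y = 268435456/625 + 16457/1251 = 335823041081/781875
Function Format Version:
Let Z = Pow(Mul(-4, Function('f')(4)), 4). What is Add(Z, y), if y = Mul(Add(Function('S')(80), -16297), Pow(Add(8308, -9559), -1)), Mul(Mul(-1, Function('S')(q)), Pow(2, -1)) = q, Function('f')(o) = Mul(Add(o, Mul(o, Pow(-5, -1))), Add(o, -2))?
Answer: Rational(335823041081, 781875) ≈ 4.2951e+5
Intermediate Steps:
Function('f')(o) = Mul(Rational(4, 5), o, Add(-2, o)) (Function('f')(o) = Mul(Add(o, Mul(o, Rational(-1, 5))), Add(-2, o)) = Mul(Add(o, Mul(Rational(-1, 5), o)), Add(-2, o)) = Mul(Mul(Rational(4, 5), o), Add(-2, o)) = Mul(Rational(4, 5), o, Add(-2, o)))
Function('S')(q) = Mul(-2, q)
y = Rational(16457, 1251) (y = Mul(Add(Mul(-2, 80), -16297), Pow(Add(8308, -9559), -1)) = Mul(Add(-160, -16297), Pow(-1251, -1)) = Mul(-16457, Rational(-1, 1251)) = Rational(16457, 1251) ≈ 13.155)
Z = Rational(268435456, 625) (Z = Pow(Mul(-4, Mul(Rational(4, 5), 4, Add(-2, 4))), 4) = Pow(Mul(-4, Mul(Rational(4, 5), 4, 2)), 4) = Pow(Mul(-4, Rational(32, 5)), 4) = Pow(Rational(-128, 5), 4) = Rational(268435456, 625) ≈ 4.2950e+5)
Add(Z, y) = Add(Rational(268435456, 625), Rational(16457, 1251)) = Rational(335823041081, 781875)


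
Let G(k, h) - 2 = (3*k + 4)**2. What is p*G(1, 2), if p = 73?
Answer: 3723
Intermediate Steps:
G(k, h) = 2 + (4 + 3*k)**2 (G(k, h) = 2 + (3*k + 4)**2 = 2 + (4 + 3*k)**2)
p*G(1, 2) = 73*(2 + (4 + 3*1)**2) = 73*(2 + (4 + 3)**2) = 73*(2 + 7**2) = 73*(2 + 49) = 73*51 = 3723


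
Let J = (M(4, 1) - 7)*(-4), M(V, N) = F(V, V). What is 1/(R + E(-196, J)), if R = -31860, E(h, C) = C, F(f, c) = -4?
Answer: -1/31816 ≈ -3.1431e-5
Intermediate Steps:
M(V, N) = -4
J = 44 (J = (-4 - 7)*(-4) = -11*(-4) = 44)
1/(R + E(-196, J)) = 1/(-31860 + 44) = 1/(-31816) = -1/31816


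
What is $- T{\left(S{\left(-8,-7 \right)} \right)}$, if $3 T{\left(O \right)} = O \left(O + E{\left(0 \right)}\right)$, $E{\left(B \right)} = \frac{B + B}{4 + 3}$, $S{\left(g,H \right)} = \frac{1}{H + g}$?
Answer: $- \frac{1}{675} \approx -0.0014815$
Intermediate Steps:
$E{\left(B \right)} = \frac{2 B}{7}$
$T{\left(O \right)} = \frac{O^{2}}{3}$ ($T{\left(O \right)} = \frac{O \left(O + \frac{2}{7} \cdot 0\right)}{3} = \frac{O \left(O + 0\right)}{3} = \frac{O O}{3} = \frac{O^{2}}{3}$)
$- T{\left(S{\left(-8,-7 \right)} \right)} = - \frac{\left(\frac{1}{-7 - 8}\right)^{2}}{3} = - \frac{\left(\frac{1}{-15}\right)^{2}}{3} = - \frac{\left(- \frac{1}{15}\right)^{2}}{3} = - \frac{1}{3 \cdot 225} = \left(-1\right) \frac{1}{675} = - \frac{1}{675}$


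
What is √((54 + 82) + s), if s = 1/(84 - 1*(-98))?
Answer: √4505046/182 ≈ 11.662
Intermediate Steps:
s = 1/182 (s = 1/(84 + 98) = 1/182 ≈ 0.0054945)
√((54 + 82) + s) = √((54 + 82) + 1/182) = √(136 + 1/182) = √(24753/182) = √4505046/182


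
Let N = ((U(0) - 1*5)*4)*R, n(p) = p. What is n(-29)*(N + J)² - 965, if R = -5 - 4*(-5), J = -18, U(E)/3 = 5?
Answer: -9823961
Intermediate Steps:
U(E) = 15 (U(E) = 3*5 = 15)
R = 15 (R = -5 + 20 = 15)
N = 600 (N = ((15 - 1*5)*4)*15 = ((15 - 5)*4)*15 = (10*4)*15 = 40*15 = 600)
n(-29)*(N + J)² - 965 = -29*(600 - 18)² - 965 = -29*582² - 965 = -29*338724 - 965 = -9822996 - 965 = -9823961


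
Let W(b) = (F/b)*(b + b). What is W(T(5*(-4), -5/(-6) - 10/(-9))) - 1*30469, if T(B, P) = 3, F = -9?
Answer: -30487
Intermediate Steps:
W(b) = -18 (W(b) = (-9/b)*(b + b) = (-9/b)*(2*b) = -18)
W(T(5*(-4), -5/(-6) - 10/(-9))) - 1*30469 = -18 - 1*30469 = -18 - 30469 = -30487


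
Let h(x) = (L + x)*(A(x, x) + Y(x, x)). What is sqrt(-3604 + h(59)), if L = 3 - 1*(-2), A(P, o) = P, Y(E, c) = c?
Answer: 2*sqrt(987) ≈ 62.833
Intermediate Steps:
L = 5 (L = 3 + 2 = 5)
h(x) = 2*x*(5 + x) (h(x) = (5 + x)*(x + x) = (5 + x)*(2*x) = 2*x*(5 + x))
sqrt(-3604 + h(59)) = sqrt(-3604 + 2*59*(5 + 59)) = sqrt(-3604 + 2*59*64) = sqrt(-3604 + 7552) = sqrt(3948) = 2*sqrt(987)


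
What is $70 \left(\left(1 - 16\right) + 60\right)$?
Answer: $3150$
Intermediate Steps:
$70 \left(\left(1 - 16\right) + 60\right) = 70 \left(-15 + 60\right) = 70 \cdot 45 = 3150$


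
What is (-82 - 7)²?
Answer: 7921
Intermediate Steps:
(-82 - 7)² = (-89)² = 7921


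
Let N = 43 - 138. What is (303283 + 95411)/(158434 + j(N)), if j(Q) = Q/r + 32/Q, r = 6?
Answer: 227255580/90298163 ≈ 2.5167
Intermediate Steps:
N = -95
j(Q) = 32/Q + Q/6 (j(Q) = Q/6 + 32/Q = 32/Q + Q/6)
(303283 + 95411)/(158434 + j(N)) = (303283 + 95411)/(158434 + (32/(-95) + (⅙)*(-95))) = 398694/(158434 + (32*(-1/95) - 95/6)) = 398694/(158434 + (-32/95 - 95/6)) = 398694/(158434 - 9217/570) = 398694/(90298163/570) = 398694*(570/90298163) = 227255580/90298163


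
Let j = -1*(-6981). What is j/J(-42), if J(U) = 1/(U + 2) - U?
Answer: 279240/1679 ≈ 166.31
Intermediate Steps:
J(U) = 1/(2 + U) - U
j = 6981
j/J(-42) = 6981/(((1 - 1*(-42)**2 - 2*(-42))/(2 - 42))) = 6981/(((1 - 1*1764 + 84)/(-40))) = 6981/((-(1 - 1764 + 84)/40)) = 6981/((-1/40*(-1679))) = 6981/(1679/40) = 6981*(40/1679) = 279240/1679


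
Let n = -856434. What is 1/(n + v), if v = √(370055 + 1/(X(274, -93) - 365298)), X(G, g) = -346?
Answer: -313149953496/268192131964002845 - 2*√12368675276591209/268192131964002845 ≈ -1.1685e-6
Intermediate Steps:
v = √12368675276591209/182822 (v = √(370055 + 1/(-346 - 365298)) = √(370055 + 1/(-365644)) = √(370055 - 1/365644) = √(135308390419/365644) = √12368675276591209/182822 ≈ 608.32)
1/(n + v) = 1/(-856434 + √12368675276591209/182822)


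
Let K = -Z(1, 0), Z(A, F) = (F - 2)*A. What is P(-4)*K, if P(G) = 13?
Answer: 26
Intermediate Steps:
Z(A, F) = A*(-2 + F) (Z(A, F) = (-2 + F)*A = A*(-2 + F))
K = 2 (K = -(-2 + 0) = -(-2) = -1*(-2) = 2)
P(-4)*K = 13*2 = 26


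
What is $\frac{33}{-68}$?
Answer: $- \frac{33}{68} \approx -0.48529$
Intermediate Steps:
$\frac{33}{-68} = 33 \left(- \frac{1}{68}\right) = - \frac{33}{68}$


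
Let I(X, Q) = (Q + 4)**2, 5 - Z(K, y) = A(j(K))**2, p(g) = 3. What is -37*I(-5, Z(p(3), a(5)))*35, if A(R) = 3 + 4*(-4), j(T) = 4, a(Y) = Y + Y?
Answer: -33152000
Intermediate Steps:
a(Y) = 2*Y
A(R) = -13 (A(R) = 3 - 16 = -13)
Z(K, y) = -164 (Z(K, y) = 5 - 1*(-13)**2 = 5 - 1*169 = 5 - 169 = -164)
I(X, Q) = (4 + Q)**2
-37*I(-5, Z(p(3), a(5)))*35 = -37*(4 - 164)**2*35 = -37*(-160)**2*35 = -37*25600*35 = -947200*35 = -33152000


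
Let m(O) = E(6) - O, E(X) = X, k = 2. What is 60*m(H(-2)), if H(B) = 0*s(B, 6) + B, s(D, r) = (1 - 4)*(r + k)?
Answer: 480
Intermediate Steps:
s(D, r) = -6 - 3*r (s(D, r) = (1 - 4)*(r + 2) = -3*(2 + r) = -6 - 3*r)
H(B) = B (H(B) = 0*(-6 - 3*6) + B = 0*(-6 - 18) + B = 0*(-24) + B = 0 + B = B)
m(O) = 6 - O
60*m(H(-2)) = 60*(6 - 1*(-2)) = 60*(6 + 2) = 60*8 = 480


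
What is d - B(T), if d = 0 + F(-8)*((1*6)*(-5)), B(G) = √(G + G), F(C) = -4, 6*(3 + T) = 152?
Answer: 120 - √402/3 ≈ 113.32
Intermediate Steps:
T = 67/3 (T = -3 + (⅙)*152 = -3 + 76/3 = 67/3 ≈ 22.333)
B(G) = √2*√G (B(G) = √(2*G) = √2*√G)
d = 120 (d = 0 - 4*1*6*(-5) = 0 - 24*(-5) = 0 - 4*(-30) = 0 + 120 = 120)
d - B(T) = 120 - √2*√(67/3) = 120 - √2*√201/3 = 120 - √402/3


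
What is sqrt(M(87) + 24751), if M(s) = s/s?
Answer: 4*sqrt(1547) ≈ 157.33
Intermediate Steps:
M(s) = 1
sqrt(M(87) + 24751) = sqrt(1 + 24751) = sqrt(24752) = 4*sqrt(1547)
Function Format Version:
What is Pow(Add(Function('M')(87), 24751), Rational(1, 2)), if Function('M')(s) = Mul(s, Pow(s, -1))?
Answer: Mul(4, Pow(1547, Rational(1, 2))) ≈ 157.33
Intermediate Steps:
Function('M')(s) = 1
Pow(Add(Function('M')(87), 24751), Rational(1, 2)) = Pow(Add(1, 24751), Rational(1, 2)) = Pow(24752, Rational(1, 2)) = Mul(4, Pow(1547, Rational(1, 2)))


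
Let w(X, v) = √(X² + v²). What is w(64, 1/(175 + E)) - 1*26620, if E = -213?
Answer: -26620 + 5*√236585/38 ≈ -26556.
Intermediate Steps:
w(64, 1/(175 + E)) - 1*26620 = √(64² + (1/(175 - 213))²) - 1*26620 = √(4096 + (1/(-38))²) - 26620 = √(4096 + (-1/38)²) - 26620 = √(4096 + 1/1444) - 26620 = √(5914625/1444) - 26620 = 5*√236585/38 - 26620 = -26620 + 5*√236585/38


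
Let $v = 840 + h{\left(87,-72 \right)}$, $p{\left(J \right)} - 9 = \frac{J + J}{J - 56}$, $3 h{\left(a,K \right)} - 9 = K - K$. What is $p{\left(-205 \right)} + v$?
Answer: $\frac{222782}{261} \approx 853.57$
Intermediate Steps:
$h{\left(a,K \right)} = 3$ ($h{\left(a,K \right)} = 3 + \frac{K - K}{3} = 3 + \frac{1}{3} \cdot 0 = 3 + 0 = 3$)
$p{\left(J \right)} = 9 + \frac{2 J}{-56 + J}$ ($p{\left(J \right)} = 9 + \frac{J + J}{J - 56} = 9 + \frac{2 J}{-56 + J}$)
$v = 843$ ($v = 840 + 3 = 843$)
$p{\left(-205 \right)} + v = \frac{-504 + 11 \left(-205\right)}{-56 - 205} + 843 = \frac{-504 - 2255}{-261} + 843 = \left(- \frac{1}{261}\right) \left(-2759\right) + 843 = \frac{2759}{261} + 843 = \frac{222782}{261}$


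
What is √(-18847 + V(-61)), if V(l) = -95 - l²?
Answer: I*√22663 ≈ 150.54*I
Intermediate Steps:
√(-18847 + V(-61)) = √(-18847 + (-95 - 1*(-61)²)) = √(-18847 + (-95 - 1*3721)) = √(-18847 + (-95 - 3721)) = √(-18847 - 3816) = √(-22663) = I*√22663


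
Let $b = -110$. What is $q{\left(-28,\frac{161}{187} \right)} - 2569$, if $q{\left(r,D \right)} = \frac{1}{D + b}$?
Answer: $- \frac{52430908}{20409} \approx -2569.0$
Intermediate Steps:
$q{\left(r,D \right)} = \frac{1}{-110 + D}$ ($q{\left(r,D \right)} = \frac{1}{D - 110} = \frac{1}{-110 + D}$)
$q{\left(-28,\frac{161}{187} \right)} - 2569 = \frac{1}{-110 + \frac{161}{187}} - 2569 = \frac{1}{- \frac{20409}{187}} - 2569 = - \frac{187}{20409} - 2569 = - \frac{52430908}{20409}$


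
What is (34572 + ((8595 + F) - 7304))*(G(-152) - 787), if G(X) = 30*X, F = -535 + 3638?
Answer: -208351202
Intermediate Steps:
F = 3103
(34572 + ((8595 + F) - 7304))*(G(-152) - 787) = (34572 + ((8595 + 3103) - 7304))*(30*(-152) - 787) = (34572 + (11698 - 7304))*(-4560 - 787) = (34572 + 4394)*(-5347) = 38966*(-5347) = -208351202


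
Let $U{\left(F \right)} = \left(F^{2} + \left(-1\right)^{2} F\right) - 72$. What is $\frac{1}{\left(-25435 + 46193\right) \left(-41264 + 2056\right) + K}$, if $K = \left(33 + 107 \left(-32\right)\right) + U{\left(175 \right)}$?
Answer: $- \frac{1}{813852327} \approx -1.2287 \cdot 10^{-9}$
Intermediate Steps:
$U{\left(F \right)} = -72 + F + F^{2}$ ($U{\left(F \right)} = \left(F^{2} + 1 F\right) - 72 = \left(F^{2} + F\right) - 72 = \left(F + F^{2}\right) - 72 = -72 + F + F^{2}$)
$K = 27337$ ($K = \left(33 + 107 \left(-32\right)\right) + \left(-72 + 175 + 175^{2}\right) = \left(33 - 3424\right) + \left(-72 + 175 + 30625\right) = -3391 + 30728 = 27337$)
$\frac{1}{\left(-25435 + 46193\right) \left(-41264 + 2056\right) + K} = \frac{1}{\left(-25435 + 46193\right) \left(-41264 + 2056\right) + 27337} = \frac{1}{20758 \left(-39208\right) + 27337} = \frac{1}{-813879664 + 27337} = \frac{1}{-813852327} = - \frac{1}{813852327}$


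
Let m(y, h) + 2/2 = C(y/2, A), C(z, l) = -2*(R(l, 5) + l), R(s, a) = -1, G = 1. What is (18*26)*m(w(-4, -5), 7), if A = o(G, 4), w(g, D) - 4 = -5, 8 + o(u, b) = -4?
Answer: 11700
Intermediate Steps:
o(u, b) = -12 (o(u, b) = -8 - 4 = -12)
w(g, D) = -1 (w(g, D) = 4 - 5 = -1)
A = -12
C(z, l) = 2 - 2*l (C(z, l) = -2*(-1 + l) = 2 - 2*l)
m(y, h) = 25 (m(y, h) = -1 + (2 - 2*(-12)) = -1 + (2 + 24) = -1 + 26 = 25)
(18*26)*m(w(-4, -5), 7) = (18*26)*25 = 468*25 = 11700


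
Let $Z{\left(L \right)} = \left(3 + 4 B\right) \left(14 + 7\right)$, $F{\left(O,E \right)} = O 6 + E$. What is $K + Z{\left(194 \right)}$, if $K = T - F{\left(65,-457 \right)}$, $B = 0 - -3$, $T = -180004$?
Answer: $-179622$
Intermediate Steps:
$F{\left(O,E \right)} = E + 6 O$ ($F{\left(O,E \right)} = 6 O + E = E + 6 O$)
$B = 3$ ($B = 0 + 3 = 3$)
$K = -179937$ ($K = -180004 - \left(-457 + 6 \cdot 65\right) = -180004 - \left(-457 + 390\right) = -180004 - -67 = -180004 + 67 = -179937$)
$Z{\left(L \right)} = 315$ ($Z{\left(L \right)} = \left(3 + 4 \cdot 3\right) \left(14 + 7\right) = \left(3 + 12\right) 21 = 15 \cdot 21 = 315$)
$K + Z{\left(194 \right)} = -179937 + 315 = -179622$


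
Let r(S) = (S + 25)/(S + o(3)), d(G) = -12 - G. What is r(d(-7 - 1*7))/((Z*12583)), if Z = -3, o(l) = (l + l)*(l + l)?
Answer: -9/478154 ≈ -1.8822e-5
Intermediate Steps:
o(l) = 4*l**2 (o(l) = (2*l)*(2*l) = 4*l**2)
r(S) = (25 + S)/(36 + S) (r(S) = (S + 25)/(S + 4*3**2) = (25 + S)/(S + 4*9) = (25 + S)/(S + 36) = (25 + S)/(36 + S))
r(d(-7 - 1*7))/((Z*12583)) = ((25 + (-12 - (-7 - 1*7)))/(36 + (-12 - (-7 - 1*7))))/((-3*12583)) = ((25 + (-12 - (-7 - 7)))/(36 + (-12 - (-7 - 7))))/(-37749) = ((25 + (-12 - 1*(-14)))/(36 + (-12 - 1*(-14))))*(-1/37749) = ((25 + (-12 + 14))/(36 + (-12 + 14)))*(-1/37749) = ((25 + 2)/(36 + 2))*(-1/37749) = (27/38)*(-1/37749) = -9/478154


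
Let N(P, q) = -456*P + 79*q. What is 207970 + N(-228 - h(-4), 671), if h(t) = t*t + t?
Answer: 370419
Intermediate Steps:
h(t) = t + t² (h(t) = t² + t = t + t²)
207970 + N(-228 - h(-4), 671) = 207970 + (-456*(-228 - (-4)*(1 - 4)) + 79*671) = 207970 + (-456*(-228 - (-4)*(-3)) + 53009) = 207970 + (-456*(-228 - 1*12) + 53009) = 207970 + (-456*(-228 - 12) + 53009) = 207970 + (-456*(-240) + 53009) = 207970 + (109440 + 53009) = 207970 + 162449 = 370419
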